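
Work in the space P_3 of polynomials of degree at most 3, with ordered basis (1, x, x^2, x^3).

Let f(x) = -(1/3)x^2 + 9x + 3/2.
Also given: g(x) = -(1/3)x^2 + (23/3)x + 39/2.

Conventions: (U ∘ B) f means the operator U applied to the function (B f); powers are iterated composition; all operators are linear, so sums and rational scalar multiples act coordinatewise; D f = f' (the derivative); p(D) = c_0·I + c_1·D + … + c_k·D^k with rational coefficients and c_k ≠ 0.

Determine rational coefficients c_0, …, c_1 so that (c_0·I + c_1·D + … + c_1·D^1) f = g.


D^0 f = -(1/3)x^2 + 9x + 3/2
D^1 f = -(2/3)x + 9
matching coefficients of g against c_0 f + c_1 Df + … from the top degree down determines the c_i
solution: c_0 = 1, c_1 = 2

p(D) = I + 2·D, i.e. c_0 = 1, c_1 = 2


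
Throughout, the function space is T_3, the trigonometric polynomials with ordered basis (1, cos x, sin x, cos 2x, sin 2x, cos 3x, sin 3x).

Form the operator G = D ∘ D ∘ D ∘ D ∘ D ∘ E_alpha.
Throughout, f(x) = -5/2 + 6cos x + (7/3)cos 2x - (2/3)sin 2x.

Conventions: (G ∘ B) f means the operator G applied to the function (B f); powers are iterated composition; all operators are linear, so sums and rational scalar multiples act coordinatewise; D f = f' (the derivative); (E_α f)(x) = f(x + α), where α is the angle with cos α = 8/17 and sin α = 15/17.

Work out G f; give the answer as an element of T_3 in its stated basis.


E_alpha f = -5/2 + (48/17)cos x - (90/17)sin x - (1607/867)cos 2x - (1358/867)sin 2x
D E_alpha f = -(90/17)cos x - (48/17)sin x - (2716/867)cos 2x + (3214/867)sin 2x
D (D ∘ E_alpha) f = -(48/17)cos x + (90/17)sin x + (6428/867)cos 2x + (5432/867)sin 2x
D D (D ∘ E_alpha) f = (90/17)cos x + (48/17)sin x + (10864/867)cos 2x - (12856/867)sin 2x
D D D (D ∘ E_alpha) f = (48/17)cos x - (90/17)sin x - (25712/867)cos 2x - (21728/867)sin 2x
D (D ∘ D) D (D ∘ E_alpha) f = -(90/17)cos x - (48/17)sin x - (43456/867)cos 2x + (51424/867)sin 2x

the result is g(x) = -(90/17)cos x - (48/17)sin x - (43456/867)cos 2x + (51424/867)sin 2x


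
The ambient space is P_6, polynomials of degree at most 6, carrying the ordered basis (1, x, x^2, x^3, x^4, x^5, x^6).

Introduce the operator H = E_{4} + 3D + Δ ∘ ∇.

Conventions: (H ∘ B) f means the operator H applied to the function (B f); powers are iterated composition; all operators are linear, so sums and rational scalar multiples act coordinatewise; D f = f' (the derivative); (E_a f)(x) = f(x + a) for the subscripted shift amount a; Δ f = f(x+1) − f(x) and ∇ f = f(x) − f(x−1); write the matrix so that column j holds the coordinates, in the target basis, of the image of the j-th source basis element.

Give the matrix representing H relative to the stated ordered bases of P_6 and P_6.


the matrix is [[1, 7, 18, 64, 258, 1024, 4098]; [0, 1, 14, 54, 256, 1290, 6144]; [0, 0, 1, 21, 108, 640, 3870]; [0, 0, 0, 1, 28, 180, 1280]; [0, 0, 0, 0, 1, 35, 270]; [0, 0, 0, 0, 0, 1, 42]; [0, 0, 0, 0, 0, 0, 1]] (rows listed top to bottom)

image of 1: 1
image of x: x + 7
image of x^2: x^2 + 14x + 18
image of x^3: x^3 + 21x^2 + 54x + 64
image of x^4: x^4 + 28x^3 + 108x^2 + 256x + 258
image of x^5: x^5 + 35x^4 + 180x^3 + 640x^2 + 1290x + 1024
image of x^6: x^6 + 42x^5 + 270x^4 + 1280x^3 + 3870x^2 + 6144x + 4098
each image's coordinates form column j of the matrix


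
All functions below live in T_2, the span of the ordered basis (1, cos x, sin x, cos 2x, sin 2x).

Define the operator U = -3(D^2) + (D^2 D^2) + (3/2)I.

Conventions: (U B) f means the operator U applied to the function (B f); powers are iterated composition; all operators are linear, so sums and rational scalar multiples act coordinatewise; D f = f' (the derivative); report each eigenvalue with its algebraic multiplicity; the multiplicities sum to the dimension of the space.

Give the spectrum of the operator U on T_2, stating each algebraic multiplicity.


image of 1: 3/2
image of cos x: (11/2)cos x
image of sin x: (11/2)sin x
image of cos 2x: (59/2)cos 2x
image of sin 2x: (59/2)sin 2x
the matrix is diagonal; its diagonal is (3/2, 11/2, 11/2, 59/2, 59/2)
for a triangular matrix the eigenvalues are the diagonal entries, with algebraic multiplicity their repetition count

λ = 3/2 (multiplicity 1), λ = 11/2 (multiplicity 2), λ = 59/2 (multiplicity 2)


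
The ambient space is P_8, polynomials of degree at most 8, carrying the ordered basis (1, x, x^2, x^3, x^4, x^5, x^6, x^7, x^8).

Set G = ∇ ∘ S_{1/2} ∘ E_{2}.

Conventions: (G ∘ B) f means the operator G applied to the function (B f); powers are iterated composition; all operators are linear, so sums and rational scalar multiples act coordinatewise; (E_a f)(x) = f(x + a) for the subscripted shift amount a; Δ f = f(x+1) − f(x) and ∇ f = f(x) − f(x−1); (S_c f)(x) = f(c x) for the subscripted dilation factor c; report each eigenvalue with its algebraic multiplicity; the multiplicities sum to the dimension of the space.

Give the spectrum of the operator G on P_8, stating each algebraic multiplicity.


image of 1: 0
image of x: 1/2
image of x^2: (1/2)x + 7/4
image of x^3: (3/8)x^2 + (21/8)x + 37/8
image of x^4: (1/4)x^3 + (21/8)x^2 + (37/4)x + 175/16
image of x^5: (5/32)x^4 + (35/16)x^3 + (185/16)x^2 + (875/32)x + 781/32
image of x^6: (3/32)x^5 + (105/64)x^4 + (185/16)x^3 + (2625/64)x^2 + (2343/32)x + 3367/64
image of x^7: (7/128)x^6 + (147/128)x^5 + (1295/128)x^4 + (6125/128)x^3 + (16401/128)x^2 + (23569/128)x + 14197/128
image of x^8: (1/32)x^7 + (49/64)x^6 + (259/32)x^5 + (6125/128)x^4 + (5467/32)x^3 + (23569/64)x^2 + (14197/32)x + 58975/256
the matrix is upper triangular; its diagonal is (0, 0, 0, 0, 0, 0, 0, 0, 0)
for a triangular matrix the eigenvalues are the diagonal entries, with algebraic multiplicity their repetition count

λ = 0 (multiplicity 9)


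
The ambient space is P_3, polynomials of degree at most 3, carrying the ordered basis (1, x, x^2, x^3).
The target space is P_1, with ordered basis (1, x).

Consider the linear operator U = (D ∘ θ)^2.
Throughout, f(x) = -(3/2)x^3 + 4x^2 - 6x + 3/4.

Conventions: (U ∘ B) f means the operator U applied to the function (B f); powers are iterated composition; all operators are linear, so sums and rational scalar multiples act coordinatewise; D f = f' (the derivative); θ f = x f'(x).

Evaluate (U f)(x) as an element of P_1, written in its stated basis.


the result is g(x) = -54x + 16

θ f = -(9/2)x^3 + 8x^2 - 6x
D θ f = -(27/2)x^2 + 16x - 6
θ (D ∘ θ) f = -27x^2 + 16x
D θ (D ∘ θ) f = -54x + 16


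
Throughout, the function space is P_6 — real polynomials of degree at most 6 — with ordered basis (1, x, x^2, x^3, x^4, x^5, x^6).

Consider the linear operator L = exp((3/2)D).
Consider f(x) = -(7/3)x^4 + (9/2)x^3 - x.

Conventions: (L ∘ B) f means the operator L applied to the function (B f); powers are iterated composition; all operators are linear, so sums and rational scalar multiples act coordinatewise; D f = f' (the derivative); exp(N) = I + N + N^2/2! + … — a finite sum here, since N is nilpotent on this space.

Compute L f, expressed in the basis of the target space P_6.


the result is g(x) = -(7/3)x^4 - (19/2)x^3 - (45/4)x^2 - (17/8)x + 15/8

order-1 term: -14x^3 + (81/4)x^2 - 3/2
order-2 term: -(63/2)x^2 + (243/8)x
order-3 term: -(63/2)x + 243/16
order-4 term: -189/16
the series for exp((3/2)D) f terminates at order 4
exp((3/2)D) f = -(7/3)x^4 - (19/2)x^3 - (45/4)x^2 - (17/8)x + 15/8


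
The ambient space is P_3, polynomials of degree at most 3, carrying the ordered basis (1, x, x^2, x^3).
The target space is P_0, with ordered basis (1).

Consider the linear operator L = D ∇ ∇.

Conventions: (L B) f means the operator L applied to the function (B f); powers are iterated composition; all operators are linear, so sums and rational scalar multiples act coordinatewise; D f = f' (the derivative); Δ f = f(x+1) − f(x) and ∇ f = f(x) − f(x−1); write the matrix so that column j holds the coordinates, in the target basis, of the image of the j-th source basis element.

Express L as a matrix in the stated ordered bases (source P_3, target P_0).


image of 1: 0
image of x: 0
image of x^2: 0
image of x^3: 6
each image's coordinates form column j of the matrix

the matrix is [[0, 0, 0, 6]] (rows listed top to bottom)


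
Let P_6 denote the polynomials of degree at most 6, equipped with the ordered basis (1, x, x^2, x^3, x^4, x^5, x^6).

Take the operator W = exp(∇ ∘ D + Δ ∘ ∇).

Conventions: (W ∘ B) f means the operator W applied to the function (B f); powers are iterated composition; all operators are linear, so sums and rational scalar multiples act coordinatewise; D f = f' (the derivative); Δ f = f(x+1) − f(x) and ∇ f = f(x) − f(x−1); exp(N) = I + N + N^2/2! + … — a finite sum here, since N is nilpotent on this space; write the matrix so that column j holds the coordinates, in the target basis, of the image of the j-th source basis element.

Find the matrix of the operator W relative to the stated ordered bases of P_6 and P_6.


image of 1: 1
image of x: x
image of x^2: x^2 + 4
image of x^3: x^3 + 12x - 3
image of x^4: x^4 + 24x^2 - 12x + 54
image of x^5: x^5 + 40x^3 - 30x^2 + 270x - 125
image of x^6: x^6 + 60x^4 - 60x^3 + 810x^2 - 750x + 1418
each image's coordinates form column j of the matrix

the matrix is [[1, 0, 4, -3, 54, -125, 1418]; [0, 1, 0, 12, -12, 270, -750]; [0, 0, 1, 0, 24, -30, 810]; [0, 0, 0, 1, 0, 40, -60]; [0, 0, 0, 0, 1, 0, 60]; [0, 0, 0, 0, 0, 1, 0]; [0, 0, 0, 0, 0, 0, 1]] (rows listed top to bottom)


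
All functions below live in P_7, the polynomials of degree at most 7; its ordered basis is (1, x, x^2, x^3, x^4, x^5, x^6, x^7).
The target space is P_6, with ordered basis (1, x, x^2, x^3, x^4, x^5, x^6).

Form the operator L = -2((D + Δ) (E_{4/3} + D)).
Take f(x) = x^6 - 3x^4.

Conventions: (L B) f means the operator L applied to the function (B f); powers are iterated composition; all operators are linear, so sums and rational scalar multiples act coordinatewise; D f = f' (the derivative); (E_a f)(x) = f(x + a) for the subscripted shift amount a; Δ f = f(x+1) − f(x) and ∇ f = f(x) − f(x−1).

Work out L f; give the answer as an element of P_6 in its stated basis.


E_{4/3} f = x^6 + 8x^5 + (71/3)x^4 + (848/27)x^3 + (416/27)x^2 - (256/81)x - 2816/729
D f = 6x^5 - 12x^3
(E_{4/3} + D) f = x^6 + 14x^5 + (71/3)x^4 + (524/27)x^3 + (416/27)x^2 - (256/81)x - 2816/729
D (E_{4/3} + D) f = 6x^5 + 70x^4 + (284/3)x^3 + (524/9)x^2 + (832/27)x - 256/81
Δ (E_{4/3} + D) f = 6x^5 + 85x^4 + (764/3)x^3 + (3197/9)x^2 + (7012/27)x + 5696/81
(D + Δ) (E_{4/3} + D) f = 12x^5 + 155x^4 + (1048/3)x^3 + (3721/9)x^2 + (7844/27)x + 5440/81
(-2((D + Δ) (E_{4/3} + D))) f = -24x^5 - 310x^4 - (2096/3)x^3 - (7442/9)x^2 - (15688/27)x - 10880/81

the image equals g(x) = -24x^5 - 310x^4 - (2096/3)x^3 - (7442/9)x^2 - (15688/27)x - 10880/81


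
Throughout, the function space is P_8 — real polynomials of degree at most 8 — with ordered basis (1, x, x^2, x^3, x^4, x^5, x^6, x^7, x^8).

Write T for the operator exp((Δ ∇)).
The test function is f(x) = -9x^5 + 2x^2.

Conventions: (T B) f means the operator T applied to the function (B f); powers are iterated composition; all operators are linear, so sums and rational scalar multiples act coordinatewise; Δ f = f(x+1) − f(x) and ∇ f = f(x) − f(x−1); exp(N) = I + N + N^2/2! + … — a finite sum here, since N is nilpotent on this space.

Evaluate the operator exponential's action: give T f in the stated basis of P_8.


order-1 term: -180x^3 - 90x + 4
order-2 term: -540x
the series for exp((Δ ∇)) f terminates at order 2
exp((Δ ∇)) f = -9x^5 - 180x^3 + 2x^2 - 630x + 4

g(x) = -9x^5 - 180x^3 + 2x^2 - 630x + 4


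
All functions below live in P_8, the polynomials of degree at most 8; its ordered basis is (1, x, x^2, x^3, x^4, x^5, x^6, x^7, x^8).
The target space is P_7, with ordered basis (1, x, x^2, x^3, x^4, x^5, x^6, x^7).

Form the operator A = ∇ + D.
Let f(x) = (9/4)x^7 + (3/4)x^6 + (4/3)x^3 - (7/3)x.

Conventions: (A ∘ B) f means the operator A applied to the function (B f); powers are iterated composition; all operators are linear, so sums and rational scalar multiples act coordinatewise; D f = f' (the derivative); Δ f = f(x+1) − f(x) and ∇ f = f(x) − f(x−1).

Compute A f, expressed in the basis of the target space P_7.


g(x) = (63/2)x^6 - (153/4)x^5 + (135/2)x^4 - (255/4)x^3 + 44x^2 - (61/4)x - 11/6

∇ f = (63/4)x^6 - (171/4)x^5 + (135/2)x^4 - (255/4)x^3 + 40x^2 - (61/4)x + 1/2
D f = (63/4)x^6 + (9/2)x^5 + 4x^2 - 7/3
(∇ + D) f = (63/2)x^6 - (153/4)x^5 + (135/2)x^4 - (255/4)x^3 + 44x^2 - (61/4)x - 11/6


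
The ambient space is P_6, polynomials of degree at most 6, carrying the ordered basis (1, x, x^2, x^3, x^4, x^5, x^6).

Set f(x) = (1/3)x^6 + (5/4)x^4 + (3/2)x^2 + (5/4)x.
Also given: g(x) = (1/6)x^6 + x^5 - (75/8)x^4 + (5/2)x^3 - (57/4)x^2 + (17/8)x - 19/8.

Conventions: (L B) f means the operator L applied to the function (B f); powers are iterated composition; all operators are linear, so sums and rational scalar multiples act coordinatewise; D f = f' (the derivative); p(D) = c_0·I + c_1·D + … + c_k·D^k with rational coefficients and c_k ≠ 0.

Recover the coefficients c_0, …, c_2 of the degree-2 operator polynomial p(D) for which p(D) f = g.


D^0 f = (1/3)x^6 + (5/4)x^4 + (3/2)x^2 + (5/4)x
D^1 f = 2x^5 + 5x^3 + 3x + 5/4
D^2 f = 10x^4 + 15x^2 + 3
matching coefficients of g against c_0 f + c_1 Df + … from the top degree down determines the c_i
solution: c_0 = 1/2, c_1 = 1/2, c_2 = -1

c_0 = 1/2, c_1 = 1/2, c_2 = -1


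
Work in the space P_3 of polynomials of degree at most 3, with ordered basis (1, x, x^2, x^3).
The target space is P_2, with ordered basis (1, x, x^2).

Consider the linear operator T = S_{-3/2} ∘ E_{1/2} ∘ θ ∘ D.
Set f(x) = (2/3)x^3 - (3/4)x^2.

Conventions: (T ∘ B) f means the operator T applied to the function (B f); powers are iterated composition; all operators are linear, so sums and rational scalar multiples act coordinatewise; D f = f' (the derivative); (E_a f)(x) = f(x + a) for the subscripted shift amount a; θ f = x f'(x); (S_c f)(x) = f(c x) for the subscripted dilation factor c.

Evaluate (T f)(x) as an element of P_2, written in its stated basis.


the image equals g(x) = 9x^2 - (15/4)x + 1/4

D f = 2x^2 - (3/2)x
θ D f = 4x^2 - (3/2)x
E_{1/2} (θ ∘ D) f = 4x^2 + (5/2)x + 1/4
S_{-3/2} E_{1/2} (θ ∘ D) f = 9x^2 - (15/4)x + 1/4


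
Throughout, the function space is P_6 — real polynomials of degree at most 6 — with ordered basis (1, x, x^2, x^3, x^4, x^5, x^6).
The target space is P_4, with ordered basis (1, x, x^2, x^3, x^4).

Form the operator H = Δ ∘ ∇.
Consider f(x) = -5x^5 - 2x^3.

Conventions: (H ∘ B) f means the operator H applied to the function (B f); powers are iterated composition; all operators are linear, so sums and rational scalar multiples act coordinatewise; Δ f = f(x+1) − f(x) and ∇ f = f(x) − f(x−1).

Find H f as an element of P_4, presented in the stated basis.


∇ f = -25x^4 + 50x^3 - 56x^2 + 31x - 7
Δ ∇ f = -100x^3 - 62x

the image equals g(x) = -100x^3 - 62x


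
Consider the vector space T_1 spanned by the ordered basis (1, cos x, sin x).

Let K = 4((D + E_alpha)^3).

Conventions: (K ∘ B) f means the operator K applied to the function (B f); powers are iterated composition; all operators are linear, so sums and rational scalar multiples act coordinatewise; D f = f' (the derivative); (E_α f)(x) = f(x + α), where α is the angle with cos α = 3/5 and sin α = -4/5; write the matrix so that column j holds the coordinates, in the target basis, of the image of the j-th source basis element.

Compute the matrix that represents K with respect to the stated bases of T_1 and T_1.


the matrix is [[4, 0, 0]; [0, 72/125, 104/125]; [0, -104/125, 72/125]] (rows listed top to bottom)

image of 1: 4
image of cos x: (72/125)cos x - (104/125)sin x
image of sin x: (104/125)cos x + (72/125)sin x
each image's coordinates form column j of the matrix


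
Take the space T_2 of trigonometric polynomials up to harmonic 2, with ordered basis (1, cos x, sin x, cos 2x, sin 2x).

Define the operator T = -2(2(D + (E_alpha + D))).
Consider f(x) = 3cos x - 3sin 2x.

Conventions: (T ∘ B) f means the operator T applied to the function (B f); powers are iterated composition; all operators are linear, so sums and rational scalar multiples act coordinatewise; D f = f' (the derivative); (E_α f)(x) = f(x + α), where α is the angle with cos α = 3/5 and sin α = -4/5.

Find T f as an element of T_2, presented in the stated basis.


g(x) = -(36/5)cos x + (72/5)sin x + (912/25)cos 2x - (84/25)sin 2x

D f = -3sin x - 6cos 2x
E_alpha f = (9/5)cos x + (12/5)sin x + (72/25)cos 2x + (21/25)sin 2x
D f = -3sin x - 6cos 2x
(E_alpha + D) f = (9/5)cos x - (3/5)sin x - (78/25)cos 2x + (21/25)sin 2x
(D + (E_alpha + D)) f = (9/5)cos x - (18/5)sin x - (228/25)cos 2x + (21/25)sin 2x
(2(D + (E_alpha + D))) f = (18/5)cos x - (36/5)sin x - (456/25)cos 2x + (42/25)sin 2x
(-2(2(D + (E_alpha + D)))) f = -(36/5)cos x + (72/5)sin x + (912/25)cos 2x - (84/25)sin 2x


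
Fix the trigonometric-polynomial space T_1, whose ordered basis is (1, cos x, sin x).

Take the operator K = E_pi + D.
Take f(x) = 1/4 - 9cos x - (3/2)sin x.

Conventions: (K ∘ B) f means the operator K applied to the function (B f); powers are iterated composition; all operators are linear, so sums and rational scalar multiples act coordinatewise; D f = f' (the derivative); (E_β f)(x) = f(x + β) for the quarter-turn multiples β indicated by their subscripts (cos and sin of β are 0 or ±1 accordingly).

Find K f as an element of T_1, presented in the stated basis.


E_pi f = 1/4 + 9cos x + (3/2)sin x
D f = -(3/2)cos x + 9sin x
(E_pi + D) f = 1/4 + (15/2)cos x + (21/2)sin x

the image equals g(x) = 1/4 + (15/2)cos x + (21/2)sin x


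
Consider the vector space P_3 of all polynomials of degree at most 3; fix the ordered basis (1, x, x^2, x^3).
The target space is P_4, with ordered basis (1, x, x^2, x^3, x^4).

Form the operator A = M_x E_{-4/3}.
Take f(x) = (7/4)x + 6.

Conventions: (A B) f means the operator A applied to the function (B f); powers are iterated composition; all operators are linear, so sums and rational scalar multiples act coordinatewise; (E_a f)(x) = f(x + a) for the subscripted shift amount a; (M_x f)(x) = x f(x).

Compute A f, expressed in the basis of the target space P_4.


E_{-4/3} f = (7/4)x + 11/3
M_x E_{-4/3} f = (7/4)x^2 + (11/3)x

g(x) = (7/4)x^2 + (11/3)x


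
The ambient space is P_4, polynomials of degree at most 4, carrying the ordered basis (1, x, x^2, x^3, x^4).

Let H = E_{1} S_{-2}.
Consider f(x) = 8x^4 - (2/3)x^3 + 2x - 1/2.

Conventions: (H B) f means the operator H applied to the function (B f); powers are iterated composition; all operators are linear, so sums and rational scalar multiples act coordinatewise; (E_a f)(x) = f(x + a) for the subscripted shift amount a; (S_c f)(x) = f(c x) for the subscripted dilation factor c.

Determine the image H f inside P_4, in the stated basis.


g(x) = 128x^4 + (1552/3)x^3 + 784x^2 + 524x + 773/6

S_{-2} f = 128x^4 + (16/3)x^3 - 4x - 1/2
E_{1} S_{-2} f = 128x^4 + (1552/3)x^3 + 784x^2 + 524x + 773/6


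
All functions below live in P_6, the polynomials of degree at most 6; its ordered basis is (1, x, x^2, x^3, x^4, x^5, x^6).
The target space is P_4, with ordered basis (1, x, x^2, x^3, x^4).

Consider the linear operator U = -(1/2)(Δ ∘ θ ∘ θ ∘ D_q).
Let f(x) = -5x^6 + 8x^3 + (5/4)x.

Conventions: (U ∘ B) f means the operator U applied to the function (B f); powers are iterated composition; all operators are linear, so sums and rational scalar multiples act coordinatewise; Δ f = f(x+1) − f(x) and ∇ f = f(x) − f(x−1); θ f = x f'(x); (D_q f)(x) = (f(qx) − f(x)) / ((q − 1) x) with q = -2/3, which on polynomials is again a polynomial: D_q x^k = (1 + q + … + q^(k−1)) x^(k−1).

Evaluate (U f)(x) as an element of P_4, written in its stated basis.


D_q f = -(665/243)x^5 + (56/9)x^2 + 5/4
θ D_q f = -(3325/243)x^5 + (112/9)x^2
θ θ D_q f = -(16625/243)x^5 + (224/9)x^2
Δ (θ ∘ θ ∘ D_q) f = -(83125/243)x^4 - (166250/243)x^3 - (166250/243)x^2 - (71029/243)x - 10577/243
(-(1/2)(Δ ∘ θ ∘ θ ∘ D_q)) f = (83125/486)x^4 + (83125/243)x^3 + (83125/243)x^2 + (71029/486)x + 10577/486

the result is g(x) = (83125/486)x^4 + (83125/243)x^3 + (83125/243)x^2 + (71029/486)x + 10577/486


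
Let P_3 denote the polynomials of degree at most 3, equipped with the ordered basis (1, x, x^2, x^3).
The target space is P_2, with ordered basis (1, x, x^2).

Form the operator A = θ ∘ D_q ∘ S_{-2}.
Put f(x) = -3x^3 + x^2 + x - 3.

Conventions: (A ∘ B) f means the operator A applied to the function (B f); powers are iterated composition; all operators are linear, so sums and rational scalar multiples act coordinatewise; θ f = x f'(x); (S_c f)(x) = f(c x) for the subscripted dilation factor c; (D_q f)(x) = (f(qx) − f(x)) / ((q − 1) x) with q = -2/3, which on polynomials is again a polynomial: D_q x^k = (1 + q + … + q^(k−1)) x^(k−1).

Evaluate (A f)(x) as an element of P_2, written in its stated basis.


S_{-2} f = 24x^3 + 4x^2 - 2x - 3
D_q S_{-2} f = (56/3)x^2 + (4/3)x - 2
θ D_q S_{-2} f = (112/3)x^2 + (4/3)x

g(x) = (112/3)x^2 + (4/3)x


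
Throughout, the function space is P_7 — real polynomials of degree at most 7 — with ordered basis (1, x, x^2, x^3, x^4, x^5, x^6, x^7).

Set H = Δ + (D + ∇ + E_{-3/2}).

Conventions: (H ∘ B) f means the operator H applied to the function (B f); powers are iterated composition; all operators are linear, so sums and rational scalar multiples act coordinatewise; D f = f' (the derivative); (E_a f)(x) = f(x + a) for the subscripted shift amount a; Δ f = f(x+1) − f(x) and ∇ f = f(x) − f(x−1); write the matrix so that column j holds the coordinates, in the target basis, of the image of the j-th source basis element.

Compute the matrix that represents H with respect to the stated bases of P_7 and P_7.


the matrix is [[1, 3/2, 9/4, -11/8, 81/16, -179/32, 729/64, -1931/128]; [0, 1, 3, 27/4, -11/2, 405/16, -537/16, 5103/64]; [0, 0, 1, 9/2, 27/2, -55/4, 1215/16, -3759/32]; [0, 0, 0, 1, 6, 45/2, -55/2, 2835/16]; [0, 0, 0, 0, 1, 15/2, 135/4, -385/8]; [0, 0, 0, 0, 0, 1, 9, 189/4]; [0, 0, 0, 0, 0, 0, 1, 21/2]; [0, 0, 0, 0, 0, 0, 0, 1]] (rows listed top to bottom)

image of 1: 1
image of x: x + 3/2
image of x^2: x^2 + 3x + 9/4
image of x^3: x^3 + (9/2)x^2 + (27/4)x - 11/8
image of x^4: x^4 + 6x^3 + (27/2)x^2 - (11/2)x + 81/16
image of x^5: x^5 + (15/2)x^4 + (45/2)x^3 - (55/4)x^2 + (405/16)x - 179/32
image of x^6: x^6 + 9x^5 + (135/4)x^4 - (55/2)x^3 + (1215/16)x^2 - (537/16)x + 729/64
image of x^7: x^7 + (21/2)x^6 + (189/4)x^5 - (385/8)x^4 + (2835/16)x^3 - (3759/32)x^2 + (5103/64)x - 1931/128
each image's coordinates form column j of the matrix


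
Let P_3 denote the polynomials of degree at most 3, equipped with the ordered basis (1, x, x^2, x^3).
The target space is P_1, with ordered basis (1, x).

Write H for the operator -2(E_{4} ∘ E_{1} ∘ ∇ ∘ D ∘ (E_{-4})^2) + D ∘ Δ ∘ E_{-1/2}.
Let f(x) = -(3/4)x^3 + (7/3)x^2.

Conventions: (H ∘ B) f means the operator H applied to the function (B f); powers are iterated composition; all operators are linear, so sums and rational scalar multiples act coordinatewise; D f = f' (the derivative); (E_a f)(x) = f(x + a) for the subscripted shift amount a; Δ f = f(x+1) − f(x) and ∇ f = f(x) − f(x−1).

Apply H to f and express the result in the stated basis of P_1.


g(x) = (9/2)x - 217/6

E_{-4} f = -(3/4)x^3 + (34/3)x^2 - (164/3)x + 256/3
E_{-4} E_{-4} f = -(3/4)x^3 + (61/3)x^2 - (544/3)x + 1600/3
D (E_{-4})^2 f = -(9/4)x^2 + (122/3)x - 544/3
∇ D (E_{-4})^2 f = -(9/2)x + 515/12
E_{1} ∇ D (E_{-4})^2 f = -(9/2)x + 461/12
E_{4} (E_{1} ∘ ∇ ∘ D) (E_{-4})^2 f = -(9/2)x + 245/12
(-2(E_{4} ∘ E_{1} ∘ ∇ ∘ D ∘ (E_{-4})^2)) f = 9x - 245/6
E_{-1/2} f = -(3/4)x^3 + (83/24)x^2 - (139/48)x + 65/96
Δ E_{-1/2} f = -(9/4)x^2 + (14/3)x - 3/16
D Δ E_{-1/2} f = -(9/2)x + 14/3
(-2(E_{4} ∘ E_{1} ∘ ∇ ∘ D ∘ (E_{-4})^2) + D ∘ Δ ∘ E_{-1/2}) f = (9/2)x - 217/6


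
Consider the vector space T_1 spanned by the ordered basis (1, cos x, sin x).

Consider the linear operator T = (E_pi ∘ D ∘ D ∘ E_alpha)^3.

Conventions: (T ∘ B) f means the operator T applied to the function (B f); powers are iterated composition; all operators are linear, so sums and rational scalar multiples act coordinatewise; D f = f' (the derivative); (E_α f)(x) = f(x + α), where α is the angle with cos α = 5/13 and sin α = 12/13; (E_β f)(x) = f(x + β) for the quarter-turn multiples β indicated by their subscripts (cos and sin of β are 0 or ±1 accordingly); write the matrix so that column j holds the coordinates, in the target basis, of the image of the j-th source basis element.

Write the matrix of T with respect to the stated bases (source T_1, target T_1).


image of 1: 0
image of cos x: -(2035/2197)cos x + (828/2197)sin x
image of sin x: -(828/2197)cos x - (2035/2197)sin x
each image's coordinates form column j of the matrix

the matrix is [[0, 0, 0]; [0, -2035/2197, -828/2197]; [0, 828/2197, -2035/2197]] (rows listed top to bottom)


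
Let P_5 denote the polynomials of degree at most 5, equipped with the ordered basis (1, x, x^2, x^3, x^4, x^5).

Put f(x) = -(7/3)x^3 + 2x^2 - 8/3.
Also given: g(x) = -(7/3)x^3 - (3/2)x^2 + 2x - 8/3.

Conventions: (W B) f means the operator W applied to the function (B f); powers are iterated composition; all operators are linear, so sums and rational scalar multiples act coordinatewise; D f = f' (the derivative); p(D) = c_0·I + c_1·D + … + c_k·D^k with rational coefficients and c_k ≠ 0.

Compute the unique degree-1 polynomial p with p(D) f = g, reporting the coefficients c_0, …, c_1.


c_0 = 1, c_1 = 1/2

D^0 f = -(7/3)x^3 + 2x^2 - 8/3
D^1 f = -7x^2 + 4x
matching coefficients of g against c_0 f + c_1 Df + … from the top degree down determines the c_i
solution: c_0 = 1, c_1 = 1/2


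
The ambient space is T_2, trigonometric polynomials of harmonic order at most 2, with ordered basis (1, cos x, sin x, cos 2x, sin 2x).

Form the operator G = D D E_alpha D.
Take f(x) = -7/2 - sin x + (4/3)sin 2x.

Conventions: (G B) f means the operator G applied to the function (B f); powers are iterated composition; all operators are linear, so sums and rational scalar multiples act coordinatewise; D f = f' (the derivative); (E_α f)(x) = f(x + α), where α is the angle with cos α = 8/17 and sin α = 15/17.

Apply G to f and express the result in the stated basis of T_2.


the result is g(x) = (8/17)cos x - (15/17)sin x + (5152/867)cos 2x + (2560/289)sin 2x

D f = -cos x + (8/3)cos 2x
E_alpha D f = -(8/17)cos x + (15/17)sin x - (1288/867)cos 2x - (640/289)sin 2x
D E_alpha D f = (15/17)cos x + (8/17)sin x - (1280/289)cos 2x + (2576/867)sin 2x
D D E_alpha D f = (8/17)cos x - (15/17)sin x + (5152/867)cos 2x + (2560/289)sin 2x


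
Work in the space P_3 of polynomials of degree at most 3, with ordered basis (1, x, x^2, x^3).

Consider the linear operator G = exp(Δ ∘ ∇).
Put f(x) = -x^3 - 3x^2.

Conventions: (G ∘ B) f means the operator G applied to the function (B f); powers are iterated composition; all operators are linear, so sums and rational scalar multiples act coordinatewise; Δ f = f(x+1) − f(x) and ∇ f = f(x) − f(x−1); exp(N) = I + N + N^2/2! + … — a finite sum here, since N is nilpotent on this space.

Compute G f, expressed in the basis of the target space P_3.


the result is g(x) = -x^3 - 3x^2 - 6x - 6

order-1 term: -6x - 6
the series for exp(Δ ∘ ∇) f terminates at order 1
exp(Δ ∘ ∇) f = -x^3 - 3x^2 - 6x - 6


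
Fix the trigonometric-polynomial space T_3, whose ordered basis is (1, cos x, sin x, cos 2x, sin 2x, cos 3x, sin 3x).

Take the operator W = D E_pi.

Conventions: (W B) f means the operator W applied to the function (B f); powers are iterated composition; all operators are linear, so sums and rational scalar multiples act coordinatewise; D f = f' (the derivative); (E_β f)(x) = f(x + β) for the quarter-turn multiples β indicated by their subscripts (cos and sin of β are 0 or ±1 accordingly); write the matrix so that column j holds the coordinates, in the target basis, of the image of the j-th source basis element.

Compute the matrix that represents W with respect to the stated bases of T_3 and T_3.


image of 1: 0
image of cos x: sin x
image of sin x: -cos x
image of cos 2x: -2sin 2x
image of sin 2x: 2cos 2x
image of cos 3x: 3sin 3x
image of sin 3x: -3cos 3x
each image's coordinates form column j of the matrix

the matrix is [[0, 0, 0, 0, 0, 0, 0]; [0, 0, -1, 0, 0, 0, 0]; [0, 1, 0, 0, 0, 0, 0]; [0, 0, 0, 0, 2, 0, 0]; [0, 0, 0, -2, 0, 0, 0]; [0, 0, 0, 0, 0, 0, -3]; [0, 0, 0, 0, 0, 3, 0]] (rows listed top to bottom)


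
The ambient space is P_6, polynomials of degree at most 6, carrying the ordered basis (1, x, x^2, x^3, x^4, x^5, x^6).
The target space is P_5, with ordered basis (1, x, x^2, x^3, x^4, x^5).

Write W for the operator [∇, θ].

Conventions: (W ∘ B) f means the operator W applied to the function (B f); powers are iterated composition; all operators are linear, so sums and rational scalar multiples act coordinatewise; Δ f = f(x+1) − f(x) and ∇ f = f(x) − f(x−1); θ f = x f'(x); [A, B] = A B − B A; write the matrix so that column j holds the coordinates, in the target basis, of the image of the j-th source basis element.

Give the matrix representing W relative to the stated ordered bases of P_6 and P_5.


the matrix is [[0, 1, -2, 3, -4, 5, -6]; [0, 0, 2, -6, 12, -20, 30]; [0, 0, 0, 3, -12, 30, -60]; [0, 0, 0, 0, 4, -20, 60]; [0, 0, 0, 0, 0, 5, -30]; [0, 0, 0, 0, 0, 0, 6]] (rows listed top to bottom)

image of 1: 0
image of x: 1
image of x^2: 2x - 2
image of x^3: 3x^2 - 6x + 3
image of x^4: 4x^3 - 12x^2 + 12x - 4
image of x^5: 5x^4 - 20x^3 + 30x^2 - 20x + 5
image of x^6: 6x^5 - 30x^4 + 60x^3 - 60x^2 + 30x - 6
each image's coordinates form column j of the matrix


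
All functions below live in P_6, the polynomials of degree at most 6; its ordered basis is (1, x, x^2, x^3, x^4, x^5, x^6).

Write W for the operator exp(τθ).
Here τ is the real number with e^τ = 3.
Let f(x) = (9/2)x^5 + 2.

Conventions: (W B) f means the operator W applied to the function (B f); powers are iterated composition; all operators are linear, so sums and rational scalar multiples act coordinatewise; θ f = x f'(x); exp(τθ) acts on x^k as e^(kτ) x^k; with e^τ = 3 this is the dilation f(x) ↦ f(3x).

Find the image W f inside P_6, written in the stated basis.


the image equals g(x) = (2187/2)x^5 + 2

exp(τθ) x^k = e^(kτ) x^k; with e^τ = 3 this sends x^k to 3^k x^k
x^5 ↦ 243 x^5
applying this coordinatewise to f: exp(τθ) f = (2187/2)x^5 + 2


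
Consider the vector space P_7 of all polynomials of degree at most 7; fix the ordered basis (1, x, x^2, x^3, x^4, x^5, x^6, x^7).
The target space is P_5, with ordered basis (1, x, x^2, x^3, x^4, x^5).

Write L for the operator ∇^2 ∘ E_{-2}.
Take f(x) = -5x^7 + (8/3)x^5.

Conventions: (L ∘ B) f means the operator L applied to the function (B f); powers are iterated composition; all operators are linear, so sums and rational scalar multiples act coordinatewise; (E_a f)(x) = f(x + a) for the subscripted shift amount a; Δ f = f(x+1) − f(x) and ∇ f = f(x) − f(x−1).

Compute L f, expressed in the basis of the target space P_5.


E_{-2} f = -5x^7 + 70x^6 - (1252/3)x^5 + (4120/3)x^4 - (8080/3)x^3 + (9440/3)x^2 - (6080/3)x + 1664/3
∇ E_{-2} f = -35x^6 + 525x^5 - (9935/3)x^4 + (33725/3)x^3 - (64945/3)x^2 + (67225/3)x - 29197/3
∇ ∇ E_{-2} f = -210x^5 + 3150x^4 - (57590/3)x^3 + 59370x^2 - (279310/3)x + 59170

g(x) = -210x^5 + 3150x^4 - (57590/3)x^3 + 59370x^2 - (279310/3)x + 59170


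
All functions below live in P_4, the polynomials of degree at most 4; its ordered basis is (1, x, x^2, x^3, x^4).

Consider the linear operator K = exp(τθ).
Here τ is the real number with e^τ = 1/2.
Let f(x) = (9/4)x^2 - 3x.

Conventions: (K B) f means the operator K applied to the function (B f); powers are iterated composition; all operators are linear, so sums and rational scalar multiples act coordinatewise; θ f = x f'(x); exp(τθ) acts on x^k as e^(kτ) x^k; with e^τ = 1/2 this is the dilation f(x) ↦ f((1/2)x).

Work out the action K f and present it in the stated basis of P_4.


exp(τθ) x^k = e^(kτ) x^k; with e^τ = 1/2 this sends x^k to (1/2)^k x^k
x ↦ 1/2 x
x^2 ↦ 1/4 x^2
applying this coordinatewise to f: exp(τθ) f = (9/16)x^2 - (3/2)x

the image equals g(x) = (9/16)x^2 - (3/2)x


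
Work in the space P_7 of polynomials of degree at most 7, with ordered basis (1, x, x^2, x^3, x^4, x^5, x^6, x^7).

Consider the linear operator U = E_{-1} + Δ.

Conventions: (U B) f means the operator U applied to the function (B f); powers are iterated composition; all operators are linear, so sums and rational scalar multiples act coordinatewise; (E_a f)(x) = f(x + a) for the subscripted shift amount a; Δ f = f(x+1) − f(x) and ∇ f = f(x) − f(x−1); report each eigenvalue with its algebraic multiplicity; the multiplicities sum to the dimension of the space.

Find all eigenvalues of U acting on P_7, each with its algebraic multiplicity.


image of 1: 1
image of x: x
image of x^2: x^2 + 2
image of x^3: x^3 + 6x
image of x^4: x^4 + 12x^2 + 2
image of x^5: x^5 + 20x^3 + 10x
image of x^6: x^6 + 30x^4 + 30x^2 + 2
image of x^7: x^7 + 42x^5 + 70x^3 + 14x
the matrix is upper triangular; its diagonal is (1, 1, 1, 1, 1, 1, 1, 1)
for a triangular matrix the eigenvalues are the diagonal entries, with algebraic multiplicity their repetition count

λ = 1 (multiplicity 8)


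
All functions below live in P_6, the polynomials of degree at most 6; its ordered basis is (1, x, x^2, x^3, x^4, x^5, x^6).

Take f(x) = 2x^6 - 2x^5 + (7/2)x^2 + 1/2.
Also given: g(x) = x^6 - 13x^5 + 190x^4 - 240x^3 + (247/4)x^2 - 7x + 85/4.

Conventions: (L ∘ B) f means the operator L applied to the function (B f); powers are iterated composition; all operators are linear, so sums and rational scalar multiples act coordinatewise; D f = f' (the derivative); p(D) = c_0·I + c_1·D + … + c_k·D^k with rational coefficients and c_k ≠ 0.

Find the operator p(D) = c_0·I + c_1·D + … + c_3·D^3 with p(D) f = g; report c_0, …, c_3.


p(D) = (1/2)·I − D + 3·D^2 − (1/2)·D^3, i.e. c_0 = 1/2, c_1 = -1, c_2 = 3, c_3 = -1/2

D^0 f = 2x^6 - 2x^5 + (7/2)x^2 + 1/2
D^1 f = 12x^5 - 10x^4 + 7x
D^2 f = 60x^4 - 40x^3 + 7
D^3 f = 240x^3 - 120x^2
matching coefficients of g against c_0 f + c_1 Df + … from the top degree down determines the c_i
solution: c_0 = 1/2, c_1 = -1, c_2 = 3, c_3 = -1/2


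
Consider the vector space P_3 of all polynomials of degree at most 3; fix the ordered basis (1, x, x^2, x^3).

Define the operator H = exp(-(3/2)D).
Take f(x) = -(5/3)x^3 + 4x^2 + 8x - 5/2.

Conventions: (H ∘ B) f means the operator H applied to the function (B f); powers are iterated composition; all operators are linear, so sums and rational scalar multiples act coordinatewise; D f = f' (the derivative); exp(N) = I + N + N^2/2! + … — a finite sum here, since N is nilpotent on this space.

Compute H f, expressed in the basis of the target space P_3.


order-1 term: (15/2)x^2 - 12x - 12
order-2 term: -(45/4)x + 9
order-3 term: 45/8
the series for exp(-(3/2)D) f terminates at order 3
exp(-(3/2)D) f = -(5/3)x^3 + (23/2)x^2 - (61/4)x + 1/8

g(x) = -(5/3)x^3 + (23/2)x^2 - (61/4)x + 1/8


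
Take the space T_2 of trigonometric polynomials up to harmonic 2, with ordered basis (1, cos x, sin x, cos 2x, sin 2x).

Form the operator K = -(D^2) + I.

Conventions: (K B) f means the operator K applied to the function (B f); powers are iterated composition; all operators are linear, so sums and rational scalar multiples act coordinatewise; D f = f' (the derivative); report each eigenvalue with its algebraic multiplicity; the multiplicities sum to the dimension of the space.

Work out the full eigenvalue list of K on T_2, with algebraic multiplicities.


image of 1: 1
image of cos x: 2cos x
image of sin x: 2sin x
image of cos 2x: 5cos 2x
image of sin 2x: 5sin 2x
the matrix is diagonal; its diagonal is (1, 2, 2, 5, 5)
for a triangular matrix the eigenvalues are the diagonal entries, with algebraic multiplicity their repetition count

λ = 1 (multiplicity 1), λ = 2 (multiplicity 2), λ = 5 (multiplicity 2)


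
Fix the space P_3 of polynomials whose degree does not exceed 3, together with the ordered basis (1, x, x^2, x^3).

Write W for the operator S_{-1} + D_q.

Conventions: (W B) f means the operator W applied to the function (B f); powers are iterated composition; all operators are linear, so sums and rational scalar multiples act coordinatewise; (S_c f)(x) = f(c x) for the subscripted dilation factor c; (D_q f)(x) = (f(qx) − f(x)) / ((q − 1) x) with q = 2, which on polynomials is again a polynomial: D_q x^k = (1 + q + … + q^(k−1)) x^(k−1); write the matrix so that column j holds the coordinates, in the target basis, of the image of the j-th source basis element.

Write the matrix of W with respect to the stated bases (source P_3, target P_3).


image of 1: 1
image of x: -x + 1
image of x^2: x^2 + 3x
image of x^3: -x^3 + 7x^2
each image's coordinates form column j of the matrix

the matrix is [[1, 1, 0, 0]; [0, -1, 3, 0]; [0, 0, 1, 7]; [0, 0, 0, -1]] (rows listed top to bottom)


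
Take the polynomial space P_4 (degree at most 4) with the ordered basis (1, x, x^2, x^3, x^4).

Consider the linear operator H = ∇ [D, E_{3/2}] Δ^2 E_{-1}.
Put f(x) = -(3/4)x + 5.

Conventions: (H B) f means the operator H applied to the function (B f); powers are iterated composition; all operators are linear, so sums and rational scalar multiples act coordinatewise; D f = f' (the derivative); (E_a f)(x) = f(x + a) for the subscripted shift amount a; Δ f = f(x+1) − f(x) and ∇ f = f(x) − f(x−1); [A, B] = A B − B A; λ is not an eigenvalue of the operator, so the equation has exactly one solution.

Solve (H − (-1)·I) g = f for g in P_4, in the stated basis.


the image equals g(x) = -(3/4)x + 5

write g with unknown coordinates in the stated basis and equate coefficients in (H − (-1)·I) g = f
solving from the highest basis element down gives g = -(3/4)x + 5
check: H g = 0
so H g − (-1)·g = -(3/4)x + 5 = f ✓


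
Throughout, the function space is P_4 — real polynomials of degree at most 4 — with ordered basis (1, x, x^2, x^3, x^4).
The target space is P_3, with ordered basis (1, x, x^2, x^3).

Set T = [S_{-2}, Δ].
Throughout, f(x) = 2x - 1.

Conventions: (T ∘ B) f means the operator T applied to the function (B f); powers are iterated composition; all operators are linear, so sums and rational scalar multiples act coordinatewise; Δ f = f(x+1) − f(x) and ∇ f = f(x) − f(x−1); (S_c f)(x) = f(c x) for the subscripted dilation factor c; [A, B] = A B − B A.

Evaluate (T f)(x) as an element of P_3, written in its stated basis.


Δ f = 2
S_{-2} Δ f = 2
S_{-2} f = -4x - 1
Δ S_{-2} f = -4
[S_{-2}, Δ] f = 6

g(x) = 6


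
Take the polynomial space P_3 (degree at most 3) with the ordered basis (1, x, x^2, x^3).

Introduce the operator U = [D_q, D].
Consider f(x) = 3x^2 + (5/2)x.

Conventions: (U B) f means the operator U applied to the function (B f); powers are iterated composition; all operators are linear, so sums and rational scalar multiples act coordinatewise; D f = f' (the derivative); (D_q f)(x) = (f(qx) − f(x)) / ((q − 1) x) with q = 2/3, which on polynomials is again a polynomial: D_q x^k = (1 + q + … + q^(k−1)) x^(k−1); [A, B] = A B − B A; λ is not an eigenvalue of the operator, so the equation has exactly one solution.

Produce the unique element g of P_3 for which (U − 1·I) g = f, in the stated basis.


the image equals g(x) = -3x^2 - (5/2)x - 1

write g with unknown coordinates in the stated basis and equate coefficients in (U − 1·I) g = f
solving from the highest basis element down gives g = -3x^2 - (5/2)x - 1
check: U g = -1
so U g − 1·g = 3x^2 + (5/2)x = f ✓


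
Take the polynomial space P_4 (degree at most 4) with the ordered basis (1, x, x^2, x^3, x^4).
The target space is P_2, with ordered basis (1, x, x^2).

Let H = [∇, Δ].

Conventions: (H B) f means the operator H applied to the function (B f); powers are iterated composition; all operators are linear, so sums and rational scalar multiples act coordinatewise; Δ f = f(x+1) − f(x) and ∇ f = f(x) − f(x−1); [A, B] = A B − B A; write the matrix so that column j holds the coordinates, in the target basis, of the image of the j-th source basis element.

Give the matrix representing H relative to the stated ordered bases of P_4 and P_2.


the matrix is [[0, 0, 0, 0, 0]; [0, 0, 0, 0, 0]; [0, 0, 0, 0, 0]] (rows listed top to bottom)

image of 1: 0
image of x: 0
image of x^2: 0
image of x^3: 0
image of x^4: 0
each image's coordinates form column j of the matrix
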